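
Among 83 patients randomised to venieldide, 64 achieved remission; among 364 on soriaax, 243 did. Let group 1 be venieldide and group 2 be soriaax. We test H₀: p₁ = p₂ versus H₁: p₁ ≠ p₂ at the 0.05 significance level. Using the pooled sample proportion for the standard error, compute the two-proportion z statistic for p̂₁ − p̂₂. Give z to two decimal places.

p̂₁ = 64/83 = 0.77108, p̂₂ = 243/364 = 0.66758.
Pooled p̂ = (64+243)/(83+364) = 307/447 = 0.68680.
SE = √(p̂(1−p̂)(1/n₁+1/n₂)) = √(0.68680·0.31320·0.0147954) = √(0.00318258) = 0.05641.
z = (0.77108 − 0.66758)/0.05641 = 0.10350/0.05641 = 1.83.
p-value = 2·P(Z > 1.835) ≈ 0.0666. With α = 0.05, fail to reject H₀.

z = 1.83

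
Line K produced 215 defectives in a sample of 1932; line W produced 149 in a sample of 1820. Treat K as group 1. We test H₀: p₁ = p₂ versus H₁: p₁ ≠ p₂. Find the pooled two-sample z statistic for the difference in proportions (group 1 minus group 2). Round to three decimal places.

p̂₁ = 215/1932 = 0.1112836, p̂₂ = 149/1820 = 0.0818681.
Pooled p̂ = (215+149)/(1932+1820) = 364/3752 = 0.0970149.
SE = √(0.087603 × 0.00106705) = 0.0096683.
z = (0.1112836 − 0.0818681)/0.0096683 = 0.0294155/0.0096683 = 3.042.

z = 3.042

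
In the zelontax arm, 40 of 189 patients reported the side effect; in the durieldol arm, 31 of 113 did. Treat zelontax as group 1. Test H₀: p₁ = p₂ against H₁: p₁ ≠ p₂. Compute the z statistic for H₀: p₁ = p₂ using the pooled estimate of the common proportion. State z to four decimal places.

z = -1.2433

p̂₁ = 40/189 ≈ 0.211640, p̂₂ = 31/113 ≈ 0.274336.
Pooled p̂ = (40+31)/(189+113) = 71/302 = 0.235099.
SE = √(p̂(1−p̂)(1/n₁+1/n₂)) = √(0.235099·0.764901·0.0141406) = √(0.00254286) = 0.050427.
z = (0.211640 − 0.274336)/0.050427 = -0.062696/0.050427 = -1.2433.
p-value = 2·P(Z > 1.243) ≈ 0.2138.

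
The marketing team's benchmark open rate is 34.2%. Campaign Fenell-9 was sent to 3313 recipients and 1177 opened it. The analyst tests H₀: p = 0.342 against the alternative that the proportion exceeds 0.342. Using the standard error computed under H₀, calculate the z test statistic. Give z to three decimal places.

z = 1.610

p̂ = 1177/3313 = 0.35527.
Standard error under H₀: √(0.342×0.658/3313) = 0.00824.
z = (0.35527 − 0.342)/0.00824 = 0.01327/0.00824 = 1.610.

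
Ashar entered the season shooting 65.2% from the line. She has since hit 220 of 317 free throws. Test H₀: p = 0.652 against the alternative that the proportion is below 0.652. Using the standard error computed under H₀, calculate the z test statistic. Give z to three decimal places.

z = 1.570

p̂ = 220/317 = 0.69401.
SE = √(p₀(1−p₀)/n) = √(0.2269/317) = 0.02675.
z = (0.69401 − 0.652)/0.02675 = 0.04201/0.02675 = 1.570.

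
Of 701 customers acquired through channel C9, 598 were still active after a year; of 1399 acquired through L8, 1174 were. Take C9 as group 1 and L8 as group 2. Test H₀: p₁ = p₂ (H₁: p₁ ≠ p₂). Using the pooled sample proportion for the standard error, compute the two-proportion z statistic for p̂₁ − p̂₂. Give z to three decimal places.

p̂₁ = 598/701 ≈ 0.85307, p̂₂ = 1174/1399 ≈ 0.83917.
Pooled p̂ = (598+1174)/(701+1399) = 1772/2100 = 0.84381.
SE = √(0.131795 × 0.00214133) = 0.01680.
z = (0.85307 − 0.83917)/0.01680 = 0.01390/0.01680 = 0.827.

z = 0.827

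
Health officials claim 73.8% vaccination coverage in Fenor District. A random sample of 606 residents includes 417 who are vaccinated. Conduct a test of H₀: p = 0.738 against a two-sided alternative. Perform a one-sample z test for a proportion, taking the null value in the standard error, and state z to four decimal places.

p̂ = 417/606 ≈ 0.6881188.
Under H₀, SE = √(0.738·0.262/606) = √(0.000319069) = 0.0178625.
z = (0.6881188 − 0.738)/0.0178625 = -0.0498812/0.0178625 = -2.7925.

z = -2.7925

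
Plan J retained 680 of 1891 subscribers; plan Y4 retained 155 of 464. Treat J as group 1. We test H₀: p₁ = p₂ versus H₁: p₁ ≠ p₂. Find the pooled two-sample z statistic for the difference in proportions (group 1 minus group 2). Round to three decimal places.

z = 1.031

p̂₁ = 680/1891 = 0.35960, p̂₂ = 155/464 = 0.33405.
Pooled p̂ = (680+155)/(1891+464) = 835/2355 = 0.35456.
SE = √(0.228849 × 0.00268399) = 0.02478.
z = (0.35960 − 0.33405)/0.02478 = 0.02555/0.02478 = 1.031.
Two-sided p-value ≈ 2·Φ(−1.031) = 0.3026.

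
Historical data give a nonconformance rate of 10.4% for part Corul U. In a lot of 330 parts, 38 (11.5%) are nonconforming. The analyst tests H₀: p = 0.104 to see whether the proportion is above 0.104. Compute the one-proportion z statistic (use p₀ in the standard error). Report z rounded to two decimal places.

p̂ = 38/330 = 0.11515.
Under H₀, SE = √(0.104·0.896/330) = √(0.000282376) = 0.01680.
z = (0.11515 − 0.104)/0.01680 = 0.01115/0.01680 = 0.66.

z = 0.66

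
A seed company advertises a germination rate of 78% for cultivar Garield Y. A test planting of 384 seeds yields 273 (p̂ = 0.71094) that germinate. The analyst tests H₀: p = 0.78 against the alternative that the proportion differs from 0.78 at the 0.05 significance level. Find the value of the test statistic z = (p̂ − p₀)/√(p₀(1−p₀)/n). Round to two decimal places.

p̂ = 273/384 = 0.7109.
Under H₀, SE = √(0.78·0.22/384) = √(0.000446875) = 0.0211.
z = (0.7109 − 0.78)/0.0211 = -0.0691/0.0211 = -3.27.
Two-sided p-value ≈ 2·Φ(−3.267) = 0.0011, so at α = 0.05 we reject H₀.

z = -3.27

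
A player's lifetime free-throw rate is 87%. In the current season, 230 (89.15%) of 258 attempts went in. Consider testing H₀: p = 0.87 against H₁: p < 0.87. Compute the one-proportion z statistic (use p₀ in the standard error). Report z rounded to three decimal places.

z = 1.026

p̂ = 230/258 = 0.891473.
Under H₀, SE = √(0.87·0.13/258) = √(0.000438372) = 0.020937.
z = (0.891473 − 0.87)/0.020937 = 0.021473/0.020937 = 1.026.
p-value = P(Z < 1.026) ≈ 0.8475.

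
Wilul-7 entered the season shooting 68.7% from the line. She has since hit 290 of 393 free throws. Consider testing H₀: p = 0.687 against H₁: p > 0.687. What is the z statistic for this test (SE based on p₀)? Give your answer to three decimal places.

z = 2.177

p̂ = 290/393 = 0.73791.
Standard error under H₀: √(0.687×0.313/393) = 0.02339.
z = (0.73791 − 0.687)/0.02339 = 0.05091/0.02339 = 2.177.
p-value = P(Z > 2.177) ≈ 0.0148.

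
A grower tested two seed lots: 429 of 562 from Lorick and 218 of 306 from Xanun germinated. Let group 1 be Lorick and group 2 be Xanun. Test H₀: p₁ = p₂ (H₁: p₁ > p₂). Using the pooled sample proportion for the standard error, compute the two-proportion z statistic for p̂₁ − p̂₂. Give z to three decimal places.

z = 1.645

p̂₁ = 429/562 = 0.763345, p̂₂ = 218/306 = 0.712418.
Pooled p̂ = (429+218)/(562+306) = 647/868 = 0.745392.
SE = √(p̂(1−p̂)(1/n₁+1/n₂)) = √(0.745392·0.254608·0.00504733) = √(0.000957898) = 0.030950.
z = (0.763345 − 0.712418)/0.030950 = 0.050927/0.030950 = 1.645.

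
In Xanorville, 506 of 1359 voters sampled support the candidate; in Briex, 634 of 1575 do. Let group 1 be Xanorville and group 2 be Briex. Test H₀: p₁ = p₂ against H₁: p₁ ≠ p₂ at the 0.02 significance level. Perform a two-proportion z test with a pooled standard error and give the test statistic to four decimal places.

z = -1.6739

p̂₁ = 506/1359 = 0.372333, p̂₂ = 634/1575 = 0.402540.
Pooled p̂ = (506+634)/(1359+1575) = 1140/2934 = 0.388548.
SE = √(0.237578 × 0.00137076) = 0.018046.
z = (0.372333 − 0.402540)/0.018046 = -0.030207/0.018046 = -1.6739.
p-value = 2·P(Z > 1.674) ≈ 0.0942, so at α = 0.02 we fail to reject H₀.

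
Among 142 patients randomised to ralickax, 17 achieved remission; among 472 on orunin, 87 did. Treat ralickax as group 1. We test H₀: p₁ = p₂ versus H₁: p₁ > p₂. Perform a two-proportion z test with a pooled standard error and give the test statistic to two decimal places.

p̂₁ = 17/142 = 0.1197, p̂₂ = 87/472 = 0.1843.
Pooled p̂ = (17+87)/(142+472) = 104/614 = 0.1694.
SE = √(p̂(1−p̂)(1/n₁+1/n₂)) = √(0.1694·0.8306·0.0091609) = √(0.00128886) = 0.0359.
z = (0.1197 − 0.1843)/0.0359 = -0.0646/0.0359 = -1.80.
p-value = P(Z > -1.800) ≈ 0.9640.

z = -1.80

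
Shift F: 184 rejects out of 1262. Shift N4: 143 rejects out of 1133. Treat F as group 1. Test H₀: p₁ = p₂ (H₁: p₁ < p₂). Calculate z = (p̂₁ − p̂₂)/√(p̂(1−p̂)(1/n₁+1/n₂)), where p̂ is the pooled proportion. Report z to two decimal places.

z = 1.39

p̂₁ = 184/1262 ≈ 0.1458, p̂₂ = 143/1133 ≈ 0.1262.
Pooled p̂ = (184+143)/(1262+1133) = 327/2395 = 0.1365.
SE = √(0.117893 × 0.00167501) = 0.0141.
z = (0.1458 − 0.1262)/0.0141 = 0.0196/0.0141 = 1.39.
p-value = P(Z < 1.394) ≈ 0.9183.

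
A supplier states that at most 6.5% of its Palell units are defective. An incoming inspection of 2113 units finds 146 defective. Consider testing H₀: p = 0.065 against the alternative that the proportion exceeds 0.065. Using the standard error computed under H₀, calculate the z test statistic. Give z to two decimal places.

p̂ = 146/2113 = 0.0691.
SE = √(p₀(1−p₀)/n) = √(0.060775/2113) = 0.0054.
z = (0.0691 − 0.065)/0.0054 = 0.0041/0.0054 = 0.76.
p-value = P(Z > 0.764) ≈ 0.2225.

z = 0.76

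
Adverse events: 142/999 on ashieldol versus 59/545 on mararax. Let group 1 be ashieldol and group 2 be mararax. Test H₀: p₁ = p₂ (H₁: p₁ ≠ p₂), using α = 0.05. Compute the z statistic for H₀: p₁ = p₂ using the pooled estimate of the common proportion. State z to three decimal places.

z = 1.891

p̂₁ = 142/999 ≈ 0.14214, p̂₂ = 59/545 ≈ 0.10826.
Pooled p̂ = (142+59)/(999+545) = 201/1544 = 0.13018.
SE = √(p̂(1−p̂)(1/n₁+1/n₂)) = √(0.13018·0.86982·0.00283586) = √(0.000321117) = 0.01792.
z = (0.14214 − 0.10826)/0.01792 = 0.03388/0.01792 = 1.891.
p-value = 2·P(Z > 1.891) ≈ 0.0586; since p > α = 0.05, fail to reject H₀.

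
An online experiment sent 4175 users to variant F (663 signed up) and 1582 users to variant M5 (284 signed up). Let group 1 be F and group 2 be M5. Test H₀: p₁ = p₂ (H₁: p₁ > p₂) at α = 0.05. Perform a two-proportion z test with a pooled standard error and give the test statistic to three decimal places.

p̂₁ = 663/4175 ≈ 0.158802, p̂₂ = 284/1582 ≈ 0.179520.
Pooled p̂ = (663+284)/(4175+1582) = 947/5757 = 0.164495.
SE = √(p̂(1−p̂)(1/n₁+1/n₂)) = √(0.164495·0.835505·0.000871632) = √(0.000119794) = 0.010945.
z = (0.158802 − 0.179520)/0.010945 = -0.020718/0.010945 = -1.893.
p-value = P(Z > -1.893) ≈ 0.9708; since p > α = 0.05, fail to reject H₀.

z = -1.893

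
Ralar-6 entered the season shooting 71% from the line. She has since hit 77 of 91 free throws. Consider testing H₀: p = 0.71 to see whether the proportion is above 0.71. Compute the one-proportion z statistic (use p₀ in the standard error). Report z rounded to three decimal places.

z = 2.862

p̂ = 77/91 ≈ 0.84615.
Standard error under H₀: √(0.71×0.29/91) = 0.04757.
z = (0.84615 − 0.71)/0.04757 = 0.13615/0.04757 = 2.862.
p-value = P(Z > 2.862) ≈ 0.0021.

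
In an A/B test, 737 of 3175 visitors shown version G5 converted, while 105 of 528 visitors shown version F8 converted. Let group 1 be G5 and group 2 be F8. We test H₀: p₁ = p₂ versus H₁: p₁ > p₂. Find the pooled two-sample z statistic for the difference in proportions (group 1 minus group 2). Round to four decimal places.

z = 1.6885

p̂₁ = 737/3175 = 0.232126, p̂₂ = 105/528 = 0.198864.
Pooled p̂ = (737+105)/(3175+528) = 842/3703 = 0.227383.
SE = √(0.17568 × 0.0022089) = 0.019699.
z = (0.232126 − 0.198864)/0.019699 = 0.033262/0.019699 = 1.6885.
p-value = P(Z > 1.689) ≈ 0.0457.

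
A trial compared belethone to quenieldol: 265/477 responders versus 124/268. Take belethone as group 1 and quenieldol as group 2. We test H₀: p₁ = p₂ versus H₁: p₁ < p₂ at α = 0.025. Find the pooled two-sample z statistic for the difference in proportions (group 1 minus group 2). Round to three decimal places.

z = 2.435

p̂₁ = 265/477 = 0.555556, p̂₂ = 124/268 = 0.462687.
Pooled p̂ = (265+124)/(477+268) = 389/745 = 0.522148.
SE = √(0.249509 × 0.00582778) = 0.038132.
z = (0.555556 − 0.462687)/0.038132 = 0.092869/0.038132 = 2.435.
p-value = P(Z < 2.435) ≈ 0.9926; since p > α = 0.025, fail to reject H₀.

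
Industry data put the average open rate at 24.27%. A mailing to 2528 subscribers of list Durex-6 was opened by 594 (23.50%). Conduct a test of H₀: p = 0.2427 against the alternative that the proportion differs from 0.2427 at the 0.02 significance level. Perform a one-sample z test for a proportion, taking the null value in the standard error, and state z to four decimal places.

p̂ = 594/2528 = 0.234968.
Under H₀, SE = √(0.2427·0.7573/2528) = √(7.27044e-05) = 0.008527.
z = (0.234968 − 0.2427)/0.008527 = -0.007732/0.008527 = -0.9068.
p-value = 2·P(Z > 0.907) ≈ 0.3645; since p > α = 0.02, fail to reject H₀.

z = -0.9068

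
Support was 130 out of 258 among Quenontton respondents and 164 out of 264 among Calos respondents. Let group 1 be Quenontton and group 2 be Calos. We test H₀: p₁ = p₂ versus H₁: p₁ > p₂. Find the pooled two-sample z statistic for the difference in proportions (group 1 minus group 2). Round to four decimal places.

z = -2.7023

p̂₁ = 130/258 ≈ 0.503876, p̂₂ = 164/264 ≈ 0.621212.
Pooled p̂ = (130+164)/(258+264) = 294/522 = 0.563218.
SE = √(p̂(1−p̂)(1/n₁+1/n₂)) = √(0.563218·0.436782·0.00766385) = √(0.00188533) = 0.043420.
z = (0.503876 − 0.621212)/0.043420 = -0.117336/0.043420 = -2.7023.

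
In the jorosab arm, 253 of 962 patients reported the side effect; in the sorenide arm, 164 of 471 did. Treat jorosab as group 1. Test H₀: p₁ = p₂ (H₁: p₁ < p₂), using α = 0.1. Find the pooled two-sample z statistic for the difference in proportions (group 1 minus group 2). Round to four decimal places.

z = -3.3354

p̂₁ = 253/962 = 0.2629938, p̂₂ = 164/471 = 0.3481953.
Pooled p̂ = (253+164)/(962+471) = 417/1433 = 0.2909979.
SE = √(0.206318 × 0.00316264) = 0.0255443.
z = (0.2629938 − 0.3481953)/0.0255443 = -0.0852015/0.0255443 = -3.3354.
p-value = P(Z < -3.335) ≈ 0.0004. With α = 0.1, reject H₀.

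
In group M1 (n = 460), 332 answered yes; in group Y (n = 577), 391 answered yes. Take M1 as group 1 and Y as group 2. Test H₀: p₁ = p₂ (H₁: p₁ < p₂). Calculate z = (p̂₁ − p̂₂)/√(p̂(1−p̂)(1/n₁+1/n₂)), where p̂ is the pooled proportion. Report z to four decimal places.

z = 1.5354

p̂₁ = 332/460 ≈ 0.721739, p̂₂ = 391/577 ≈ 0.677643.
Pooled p̂ = (332+391)/(460+577) = 723/1037 = 0.697203.
SE = √(p̂(1−p̂)(1/n₁+1/n₂)) = √(0.697203·0.302797·0.00390702) = √(0.000824813) = 0.028720.
z = (0.721739 − 0.677643)/0.028720 = 0.044096/0.028720 = 1.5354.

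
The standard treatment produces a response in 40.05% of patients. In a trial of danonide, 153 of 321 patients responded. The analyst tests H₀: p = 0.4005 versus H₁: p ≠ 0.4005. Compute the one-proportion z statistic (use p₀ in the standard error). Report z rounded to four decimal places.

z = 2.7838

p̂ = 153/321 = 0.4766355.
Standard error under H₀: √(0.4005×0.5995/321) = 0.0273491.
z = (0.4766355 − 0.4005)/0.0273491 = 0.0761355/0.0273491 = 2.7838.
Two-sided p-value ≈ 2·Φ(−2.784) = 0.0054.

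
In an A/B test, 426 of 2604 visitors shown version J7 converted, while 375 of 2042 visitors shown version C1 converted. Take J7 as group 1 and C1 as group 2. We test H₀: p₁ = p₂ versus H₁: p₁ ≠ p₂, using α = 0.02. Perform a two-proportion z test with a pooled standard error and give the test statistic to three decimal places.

z = -1.796

p̂₁ = 426/2604 ≈ 0.163594, p̂₂ = 375/2042 ≈ 0.183643.
Pooled p̂ = (426+375)/(2604+2042) = 801/4646 = 0.172406.
SE = √(0.142682 × 0.000873741) = 0.011165.
z = (0.163594 − 0.183643)/0.011165 = -0.020049/0.011165 = -1.796.
p-value = 2·P(Z > 1.796) ≈ 0.0726, so at α = 0.02 we fail to reject H₀.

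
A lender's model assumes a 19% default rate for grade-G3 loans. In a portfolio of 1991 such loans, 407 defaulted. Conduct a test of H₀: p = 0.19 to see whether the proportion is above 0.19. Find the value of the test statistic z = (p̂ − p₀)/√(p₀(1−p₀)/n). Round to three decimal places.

p̂ = 407/1991 ≈ 0.204420.
Standard error under H₀: √(0.19×0.81/1991) = 0.008792.
z = (0.204420 − 0.19)/0.008792 = 0.014420/0.008792 = 1.640.
p-value = P(Z > 1.640) ≈ 0.0505.

z = 1.640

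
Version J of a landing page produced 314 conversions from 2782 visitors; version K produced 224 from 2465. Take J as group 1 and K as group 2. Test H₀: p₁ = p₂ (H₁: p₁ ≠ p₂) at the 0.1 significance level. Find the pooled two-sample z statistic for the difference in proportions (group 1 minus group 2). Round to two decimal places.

z = 2.62

p̂₁ = 314/2782 = 0.1129, p̂₂ = 224/2465 = 0.0909.
Pooled p̂ = (314+224)/(2782+2465) = 538/5247 = 0.1025.
SE = √(0.0920214 × 0.000765133) = 0.0084.
z = (0.1129 − 0.0909)/0.0084 = 0.0220/0.0084 = 2.62.
Two-sided p-value ≈ 2·Φ(−2.621) = 0.0088. With α = 0.1, reject H₀.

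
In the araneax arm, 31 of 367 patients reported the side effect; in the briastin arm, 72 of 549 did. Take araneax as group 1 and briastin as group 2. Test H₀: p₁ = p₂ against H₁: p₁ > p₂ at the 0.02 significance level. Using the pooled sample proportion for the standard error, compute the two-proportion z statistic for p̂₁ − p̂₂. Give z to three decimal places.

p̂₁ = 31/367 = 0.084469, p̂₂ = 72/549 = 0.131148.
Pooled p̂ = (31+72)/(367+549) = 103/916 = 0.112445.
SE = √(0.0998014 × 0.00454629) = 0.021301.
z = (0.084469 − 0.131148)/0.021301 = -0.046679/0.021301 = -2.191.
p-value = P(Z > -2.191) ≈ 0.9858; since p > α = 0.02, fail to reject H₀.

z = -2.191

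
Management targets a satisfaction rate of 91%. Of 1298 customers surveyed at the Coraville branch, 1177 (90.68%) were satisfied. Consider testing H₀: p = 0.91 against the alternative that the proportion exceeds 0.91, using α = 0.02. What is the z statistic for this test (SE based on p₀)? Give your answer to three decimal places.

p̂ = 1177/1298 ≈ 0.906780.
Under H₀, SE = √(0.91·0.09/1298) = √(6.30971e-05) = 0.007943.
z = (0.906780 − 0.91)/0.007943 = -0.003220/0.007943 = -0.405.
p-value = P(Z > -0.405) ≈ 0.6574; since p > α = 0.02, fail to reject H₀.

z = -0.405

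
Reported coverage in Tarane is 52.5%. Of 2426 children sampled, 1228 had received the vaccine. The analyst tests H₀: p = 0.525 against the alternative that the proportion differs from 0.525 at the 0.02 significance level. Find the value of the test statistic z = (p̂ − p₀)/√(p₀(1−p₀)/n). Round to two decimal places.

p̂ = 1228/2426 = 0.5062.
Under H₀, SE = √(0.525·0.475/2426) = √(0.000102793) = 0.0101.
z = (0.5062 − 0.525)/0.0101 = -0.0188/0.0101 = -1.86.
Two-sided p-value ≈ 2·Φ(−1.856) = 0.0635, so at α = 0.02 we fail to reject H₀.

z = -1.86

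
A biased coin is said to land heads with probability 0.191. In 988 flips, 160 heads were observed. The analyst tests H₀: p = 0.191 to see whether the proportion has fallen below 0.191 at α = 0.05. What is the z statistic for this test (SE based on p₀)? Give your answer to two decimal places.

z = -2.32

p̂ = 160/988 ≈ 0.16194.
SE = √(p₀(1−p₀)/n) = √(0.15452/988) = 0.01251.
z = (0.16194 − 0.191)/0.01251 = -0.02906/0.01251 = -2.32.
p-value = P(Z < -2.323) ≈ 0.0101; since p < α = 0.05, reject H₀.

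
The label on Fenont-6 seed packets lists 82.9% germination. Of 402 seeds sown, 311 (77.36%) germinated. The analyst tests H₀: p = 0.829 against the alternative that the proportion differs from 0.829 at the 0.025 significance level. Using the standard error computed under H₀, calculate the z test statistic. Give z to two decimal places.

z = -2.95

p̂ = 311/402 ≈ 0.7736.
Under H₀, SE = √(0.829·0.171/402) = √(0.000352634) = 0.0188.
z = (0.7736 − 0.829)/0.0188 = -0.0554/0.0188 = -2.95.
p-value = 2·P(Z > 2.948) ≈ 0.0032. With α = 0.025, reject H₀.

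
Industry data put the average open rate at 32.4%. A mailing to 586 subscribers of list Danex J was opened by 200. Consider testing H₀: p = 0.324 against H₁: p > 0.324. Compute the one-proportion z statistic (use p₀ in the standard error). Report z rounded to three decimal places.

z = 0.895

p̂ = 200/586 ≈ 0.34130.
Under H₀, SE = √(0.324·0.676/586) = √(0.000373761) = 0.01933.
z = (0.34130 − 0.324)/0.01933 = 0.01730/0.01933 = 0.895.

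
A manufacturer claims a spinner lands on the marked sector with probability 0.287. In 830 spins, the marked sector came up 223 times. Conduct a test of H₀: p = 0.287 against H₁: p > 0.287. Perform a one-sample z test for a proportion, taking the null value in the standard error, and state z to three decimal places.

z = -1.167

p̂ = 223/830 ≈ 0.268675.
Standard error under H₀: √(0.287×0.713/830) = 0.015702.
z = (0.268675 − 0.287)/0.015702 = -0.018325/0.015702 = -1.167.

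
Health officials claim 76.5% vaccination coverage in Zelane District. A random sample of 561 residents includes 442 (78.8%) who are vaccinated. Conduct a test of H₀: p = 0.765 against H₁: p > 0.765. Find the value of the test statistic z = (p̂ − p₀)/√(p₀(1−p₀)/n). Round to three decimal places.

z = 1.278

p̂ = 442/561 = 0.78788.
Standard error under H₀: √(0.765×0.235/561) = 0.01790.
z = (0.78788 − 0.765)/0.01790 = 0.02288/0.01790 = 1.278.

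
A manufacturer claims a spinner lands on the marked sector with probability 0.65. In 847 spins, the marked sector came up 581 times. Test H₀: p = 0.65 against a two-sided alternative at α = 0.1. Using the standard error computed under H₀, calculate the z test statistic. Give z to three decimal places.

z = 2.194

p̂ = 581/847 ≈ 0.685950.
Under H₀, SE = √(0.65·0.35/847) = √(0.000268595) = 0.016389.
z = (0.685950 − 0.65)/0.016389 = 0.035950/0.016389 = 2.194.
Two-sided p-value ≈ 2·Φ(−2.194) = 0.0283. With α = 0.1, reject H₀.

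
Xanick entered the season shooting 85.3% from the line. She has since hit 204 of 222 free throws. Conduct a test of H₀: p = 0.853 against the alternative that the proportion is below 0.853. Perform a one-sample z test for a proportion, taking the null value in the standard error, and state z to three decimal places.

z = 2.774

p̂ = 204/222 = 0.918919.
Under H₀, SE = √(0.853·0.147/222) = √(0.000564824) = 0.023766.
z = (0.918919 − 0.853)/0.023766 = 0.065919/0.023766 = 2.774.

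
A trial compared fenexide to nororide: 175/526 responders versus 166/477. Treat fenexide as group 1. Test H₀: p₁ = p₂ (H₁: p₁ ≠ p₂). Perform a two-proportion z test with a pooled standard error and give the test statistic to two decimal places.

z = -0.51

p̂₁ = 175/526 = 0.3327, p̂₂ = 166/477 = 0.3480.
Pooled p̂ = (175+166)/(526+477) = 341/1003 = 0.3400.
SE = √(0.224394 × 0.00399758) = 0.0300.
z = (0.3327 − 0.3480)/0.0300 = -0.0153/0.0300 = -0.51.
Two-sided p-value ≈ 2·Φ(−0.511) = 0.6093.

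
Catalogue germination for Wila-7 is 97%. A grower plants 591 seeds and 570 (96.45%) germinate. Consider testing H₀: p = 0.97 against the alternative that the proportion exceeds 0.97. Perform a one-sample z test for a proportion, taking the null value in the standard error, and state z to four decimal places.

z = -0.7885

p̂ = 570/591 ≈ 0.964467.
SE = √(p₀(1−p₀)/n) = √(0.0291/591) = 0.007017.
z = (0.964467 − 0.97)/0.007017 = -0.005533/0.007017 = -0.7885.
p-value = P(Z > -0.789) ≈ 0.7848.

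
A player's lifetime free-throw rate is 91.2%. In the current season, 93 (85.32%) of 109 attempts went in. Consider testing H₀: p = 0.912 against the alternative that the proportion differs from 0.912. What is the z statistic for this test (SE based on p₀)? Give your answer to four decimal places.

z = -2.1666

p̂ = 93/109 = 0.8532110.
Standard error under H₀: √(0.912×0.088/109) = 0.0271347.
z = (0.8532110 − 0.912)/0.0271347 = -0.0587890/0.0271347 = -2.1666.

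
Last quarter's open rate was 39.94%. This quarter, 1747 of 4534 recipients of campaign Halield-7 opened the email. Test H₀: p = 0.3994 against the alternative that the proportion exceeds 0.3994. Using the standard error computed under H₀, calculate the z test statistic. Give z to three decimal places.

z = -1.937

p̂ = 1747/4534 = 0.385311.
Under H₀, SE = √(0.3994·0.6006/4534) = √(5.29068e-05) = 0.007274.
z = (0.385311 − 0.3994)/0.007274 = -0.014089/0.007274 = -1.937.
p-value = P(Z > -1.937) ≈ 0.9736.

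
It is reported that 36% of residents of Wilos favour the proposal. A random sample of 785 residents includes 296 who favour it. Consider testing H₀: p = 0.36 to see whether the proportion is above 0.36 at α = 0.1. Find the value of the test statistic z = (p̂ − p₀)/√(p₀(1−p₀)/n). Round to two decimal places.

z = 1.00

p̂ = 296/785 ≈ 0.3771.
SE = √(p₀(1−p₀)/n) = √(0.2304/785) = 0.0171.
z = (0.3771 − 0.36)/0.0171 = 0.0171/0.0171 = 1.00.
p-value = P(Z > 0.996) ≈ 0.1595; since p > α = 0.1, fail to reject H₀.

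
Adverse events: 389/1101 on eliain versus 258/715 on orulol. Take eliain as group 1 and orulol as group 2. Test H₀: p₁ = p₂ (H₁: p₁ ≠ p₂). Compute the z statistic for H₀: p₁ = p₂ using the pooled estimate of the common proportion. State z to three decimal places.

z = -0.327

p̂₁ = 389/1101 ≈ 0.35332, p̂₂ = 258/715 ≈ 0.36084.
Pooled p̂ = (389+258)/(1101+715) = 647/1816 = 0.35628.
SE = √(0.229344 × 0.00230687) = 0.02300.
z = (0.35332 − 0.36084)/0.02300 = -0.00752/0.02300 = -0.327.
p-value = 2·P(Z > 0.327) ≈ 0.7436.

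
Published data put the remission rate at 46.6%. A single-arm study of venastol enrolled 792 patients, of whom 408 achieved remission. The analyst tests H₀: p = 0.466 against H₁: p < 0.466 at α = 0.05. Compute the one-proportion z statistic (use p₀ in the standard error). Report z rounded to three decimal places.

p̂ = 408/792 ≈ 0.515152.
SE = √(p₀(1−p₀)/n) = √(0.24884/792) = 0.017726.
z = (0.515152 − 0.466)/0.017726 = 0.049152/0.017726 = 2.773.
p-value = P(Z < 2.773) ≈ 0.9972. With α = 0.05, fail to reject H₀.

z = 2.773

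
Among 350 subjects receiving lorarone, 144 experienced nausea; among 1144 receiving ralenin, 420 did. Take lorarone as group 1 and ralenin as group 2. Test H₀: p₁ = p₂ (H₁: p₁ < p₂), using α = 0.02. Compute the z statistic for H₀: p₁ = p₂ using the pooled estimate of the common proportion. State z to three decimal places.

p̂₁ = 144/350 ≈ 0.41143, p̂₂ = 420/1144 ≈ 0.36713.
Pooled p̂ = (144+420)/(350+1144) = 564/1494 = 0.37751.
SE = √(0.234996 × 0.00373127) = 0.02961.
z = (0.41143 − 0.36713)/0.02961 = 0.04430/0.02961 = 1.496.
p-value = P(Z < 1.496) ≈ 0.9327; since p > α = 0.02, fail to reject H₀.

z = 1.496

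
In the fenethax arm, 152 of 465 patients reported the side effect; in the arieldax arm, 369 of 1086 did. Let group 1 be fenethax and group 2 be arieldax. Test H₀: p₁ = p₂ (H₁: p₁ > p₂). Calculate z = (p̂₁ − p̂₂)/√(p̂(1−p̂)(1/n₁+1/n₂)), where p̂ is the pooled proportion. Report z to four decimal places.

p̂₁ = 152/465 = 0.326882, p̂₂ = 369/1086 = 0.339779.
Pooled p̂ = (152+369)/(465+1086) = 521/1551 = 0.335912.
SE = √(p̂(1−p̂)(1/n₁+1/n₂)) = √(0.335912·0.664088·0.00307135) = √(0.000685142) = 0.026175.
z = (0.326882 − 0.339779)/0.026175 = -0.012897/0.026175 = -0.4927.
p-value = P(Z > -0.493) ≈ 0.6889.

z = -0.4927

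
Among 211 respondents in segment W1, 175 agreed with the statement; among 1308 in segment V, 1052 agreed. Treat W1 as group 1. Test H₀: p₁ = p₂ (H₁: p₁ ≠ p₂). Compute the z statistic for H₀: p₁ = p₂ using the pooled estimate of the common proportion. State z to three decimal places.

p̂₁ = 175/211 ≈ 0.82938, p̂₂ = 1052/1308 ≈ 0.80428.
Pooled p̂ = (175+1052)/(211+1308) = 1227/1519 = 0.80777.
SE = √(p̂(1−p̂)(1/n₁+1/n₂)) = √(0.80777·0.19223·0.00550386) = √(0.000854633) = 0.02923.
z = (0.82938 − 0.80428)/0.02923 = 0.02510/0.02923 = 0.859.
Two-sided p-value ≈ 2·Φ(−0.859) = 0.3905.

z = 0.859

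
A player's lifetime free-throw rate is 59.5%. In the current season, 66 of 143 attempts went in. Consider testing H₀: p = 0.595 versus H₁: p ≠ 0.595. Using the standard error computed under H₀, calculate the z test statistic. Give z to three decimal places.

z = -3.251

p̂ = 66/143 ≈ 0.46154.
Standard error under H₀: √(0.595×0.405/143) = 0.04105.
z = (0.46154 − 0.595)/0.04105 = -0.13346/0.04105 = -3.251.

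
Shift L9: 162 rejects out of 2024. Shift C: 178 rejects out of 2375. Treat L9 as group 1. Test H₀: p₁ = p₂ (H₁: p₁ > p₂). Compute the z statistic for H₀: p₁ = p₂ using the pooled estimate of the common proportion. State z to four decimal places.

p̂₁ = 162/2024 = 0.0800395, p̂₂ = 178/2375 = 0.0749474.
Pooled p̂ = (162+178)/(2024+2375) = 340/4399 = 0.0772903.
SE = √(p̂(1−p̂)(1/n₁+1/n₂)) = √(0.0772903·0.9227097·0.000915124) = √(6.52634e-05) = 0.0080786.
z = (0.0800395 − 0.0749474)/0.0080786 = 0.0050921/0.0080786 = 0.6303.
p-value = P(Z > 0.630) ≈ 0.2642.

z = 0.6303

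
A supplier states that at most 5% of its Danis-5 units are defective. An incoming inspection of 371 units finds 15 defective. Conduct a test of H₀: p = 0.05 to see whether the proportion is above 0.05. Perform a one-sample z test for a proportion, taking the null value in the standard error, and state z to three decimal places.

z = -0.846

p̂ = 15/371 ≈ 0.040431.
SE = √(p₀(1−p₀)/n) = √(0.0475/371) = 0.011315.
z = (0.040431 − 0.05)/0.011315 = -0.009569/0.011315 = -0.846.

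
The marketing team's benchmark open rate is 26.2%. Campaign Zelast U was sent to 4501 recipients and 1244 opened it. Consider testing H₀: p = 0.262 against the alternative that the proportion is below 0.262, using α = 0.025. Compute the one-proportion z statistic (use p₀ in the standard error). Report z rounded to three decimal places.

z = 2.194

p̂ = 1244/4501 = 0.2763830.
Standard error under H₀: √(0.262×0.738/4501) = 0.0065543.
z = (0.2763830 − 0.262)/0.0065543 = 0.0143830/0.0065543 = 2.194.
p-value = P(Z < 2.194) ≈ 0.9859. With α = 0.025, fail to reject H₀.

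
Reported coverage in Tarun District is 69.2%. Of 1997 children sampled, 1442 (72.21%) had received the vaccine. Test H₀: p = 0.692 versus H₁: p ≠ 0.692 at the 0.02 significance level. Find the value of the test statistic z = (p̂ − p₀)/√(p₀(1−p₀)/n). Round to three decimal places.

p̂ = 1442/1997 = 0.72208.
Under H₀, SE = √(0.692·0.308/1997) = √(0.000106728) = 0.01033.
z = (0.72208 − 0.692)/0.01033 = 0.03008/0.01033 = 2.912.
p-value = 2·P(Z > 2.912) ≈ 0.0036, so at α = 0.02 we reject H₀.

z = 2.912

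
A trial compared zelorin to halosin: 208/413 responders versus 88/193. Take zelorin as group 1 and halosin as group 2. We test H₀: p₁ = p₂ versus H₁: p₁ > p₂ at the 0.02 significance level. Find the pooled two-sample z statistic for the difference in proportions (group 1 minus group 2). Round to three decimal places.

p̂₁ = 208/413 ≈ 0.50363, p̂₂ = 88/193 ≈ 0.45596.
Pooled p̂ = (208+88)/(413+193) = 296/606 = 0.48845.
SE = √(p̂(1−p̂)(1/n₁+1/n₂)) = √(0.48845·0.51155·0.00760265) = √(0.00189965) = 0.04358.
z = (0.50363 − 0.45596)/0.04358 = 0.04767/0.04358 = 1.094.
p-value = P(Z > 1.094) ≈ 0.1370, so at α = 0.02 we fail to reject H₀.

z = 1.094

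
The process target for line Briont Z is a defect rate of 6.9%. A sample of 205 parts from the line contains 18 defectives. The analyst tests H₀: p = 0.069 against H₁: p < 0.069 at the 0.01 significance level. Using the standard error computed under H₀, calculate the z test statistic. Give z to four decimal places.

p̂ = 18/205 ≈ 0.087805.
Standard error under H₀: √(0.069×0.931/205) = 0.017702.
z = (0.087805 − 0.069)/0.017702 = 0.018805/0.017702 = 1.0623.
p-value = P(Z < 1.062) ≈ 0.8560, so at α = 0.01 we fail to reject H₀.

z = 1.0623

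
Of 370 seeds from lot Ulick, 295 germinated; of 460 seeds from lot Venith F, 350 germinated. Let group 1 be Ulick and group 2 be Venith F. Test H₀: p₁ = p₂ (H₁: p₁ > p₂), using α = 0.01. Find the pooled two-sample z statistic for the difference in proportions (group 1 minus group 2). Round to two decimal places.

z = 1.25

p̂₁ = 295/370 = 0.7973, p̂₂ = 350/460 = 0.7609.
Pooled p̂ = (295+350)/(370+460) = 645/830 = 0.7771.
SE = √(p̂(1−p̂)(1/n₁+1/n₂)) = √(0.7771·0.2229·0.00487662) = √(0.000844683) = 0.0291.
z = (0.7973 − 0.7609)/0.0291 = 0.0364/0.0291 = 1.25.
p-value = P(Z > 1.253) ≈ 0.1050, so at α = 0.01 we fail to reject H₀.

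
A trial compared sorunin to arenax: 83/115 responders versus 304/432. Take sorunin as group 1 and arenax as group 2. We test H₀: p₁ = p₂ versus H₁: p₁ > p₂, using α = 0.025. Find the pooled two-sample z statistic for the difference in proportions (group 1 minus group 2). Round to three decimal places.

p̂₁ = 83/115 ≈ 0.72174, p̂₂ = 304/432 ≈ 0.70370.
Pooled p̂ = (83+304)/(115+432) = 387/547 = 0.70750.
SE = √(0.206946 × 0.0110105) = 0.04773.
z = (0.72174 − 0.70370)/0.04773 = 0.01804/0.04773 = 0.378.
p-value = P(Z > 0.378) ≈ 0.3528, so at α = 0.025 we fail to reject H₀.

z = 0.378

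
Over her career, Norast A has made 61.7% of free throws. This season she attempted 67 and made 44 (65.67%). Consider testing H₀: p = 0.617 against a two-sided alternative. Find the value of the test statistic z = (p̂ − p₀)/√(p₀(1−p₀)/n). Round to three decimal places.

z = 0.669

p̂ = 44/67 = 0.65672.
Under H₀, SE = √(0.617·0.383/67) = √(0.00352703) = 0.05939.
z = (0.65672 − 0.617)/0.05939 = 0.03972/0.05939 = 0.669.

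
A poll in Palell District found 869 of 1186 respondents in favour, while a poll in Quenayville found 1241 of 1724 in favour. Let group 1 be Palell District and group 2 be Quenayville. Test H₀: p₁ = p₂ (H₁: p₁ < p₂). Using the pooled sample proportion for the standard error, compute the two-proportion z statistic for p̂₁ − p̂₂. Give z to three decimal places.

p̂₁ = 869/1186 = 0.73272, p̂₂ = 1241/1724 = 0.71984.
Pooled p̂ = (869+1241)/(1186+1724) = 2110/2910 = 0.72509.
SE = √(0.199336 × 0.00142322) = 0.01684.
z = (0.73272 − 0.71984)/0.01684 = 0.01288/0.01684 = 0.765.
p-value = P(Z < 0.765) ≈ 0.7777.

z = 0.765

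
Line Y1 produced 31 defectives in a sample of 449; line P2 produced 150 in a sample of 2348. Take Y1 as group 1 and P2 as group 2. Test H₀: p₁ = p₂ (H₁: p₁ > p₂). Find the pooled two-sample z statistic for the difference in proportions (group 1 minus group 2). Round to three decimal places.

z = 0.407

p̂₁ = 31/449 ≈ 0.06904, p̂₂ = 150/2348 ≈ 0.06388.
Pooled p̂ = (31+150)/(449+2348) = 181/2797 = 0.06471.
SE = √(p̂(1−p̂)(1/n₁+1/n₂)) = √(0.06471·0.93529·0.00265307) = √(0.000160576) = 0.01267.
z = (0.06904 − 0.06388)/0.01267 = 0.00516/0.01267 = 0.407.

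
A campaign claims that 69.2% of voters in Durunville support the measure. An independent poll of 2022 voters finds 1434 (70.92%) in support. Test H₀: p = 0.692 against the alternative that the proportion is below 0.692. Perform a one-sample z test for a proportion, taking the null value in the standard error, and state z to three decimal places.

z = 1.675

p̂ = 1434/2022 ≈ 0.70920.
Under H₀, SE = √(0.692·0.308/2022) = √(0.000105409) = 0.01027.
z = (0.70920 − 0.692)/0.01027 = 0.01720/0.01027 = 1.675.
p-value = P(Z < 1.675) ≈ 0.9531.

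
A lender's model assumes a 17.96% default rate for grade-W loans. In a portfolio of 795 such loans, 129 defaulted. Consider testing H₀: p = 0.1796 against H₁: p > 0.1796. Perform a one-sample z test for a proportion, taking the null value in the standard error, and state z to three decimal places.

p̂ = 129/795 ≈ 0.162264.
SE = √(p₀(1−p₀)/n) = √(0.14734/795) = 0.013614.
z = (0.162264 − 0.1796)/0.013614 = -0.017336/0.013614 = -1.273.
p-value = P(Z > -1.273) ≈ 0.8986.

z = -1.273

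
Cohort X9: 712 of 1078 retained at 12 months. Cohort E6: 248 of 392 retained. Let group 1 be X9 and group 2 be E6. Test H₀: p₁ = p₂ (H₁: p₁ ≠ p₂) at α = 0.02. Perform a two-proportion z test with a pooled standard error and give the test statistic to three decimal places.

z = 0.991

p̂₁ = 712/1078 ≈ 0.66048, p̂₂ = 248/392 ≈ 0.63265.
Pooled p̂ = (712+248)/(1078+392) = 960/1470 = 0.65306.
SE = √(0.226572 × 0.00347866) = 0.02807.
z = (0.66048 − 0.63265)/0.02807 = 0.02783/0.02807 = 0.991.
p-value = 2·P(Z > 0.991) ≈ 0.3216; since p > α = 0.02, fail to reject H₀.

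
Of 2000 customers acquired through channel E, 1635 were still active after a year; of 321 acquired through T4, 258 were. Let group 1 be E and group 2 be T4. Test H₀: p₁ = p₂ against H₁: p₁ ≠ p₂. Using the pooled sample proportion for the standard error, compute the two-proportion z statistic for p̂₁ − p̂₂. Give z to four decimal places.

p̂₁ = 1635/2000 ≈ 0.817500, p̂₂ = 258/321 ≈ 0.803738.
Pooled p̂ = (1635+258)/(2000+321) = 1893/2321 = 0.815597.
SE = √(p̂(1−p̂)(1/n₁+1/n₂)) = √(0.815597·0.184403·0.00361526) = √(0.000543731) = 0.023318.
z = (0.817500 − 0.803738)/0.023318 = 0.013762/0.023318 = 0.5902.

z = 0.5902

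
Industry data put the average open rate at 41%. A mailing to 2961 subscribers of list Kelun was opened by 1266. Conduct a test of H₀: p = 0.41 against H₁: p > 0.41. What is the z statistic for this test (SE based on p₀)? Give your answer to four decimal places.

p̂ = 1266/2961 = 0.4275583.
Under H₀, SE = √(0.41·0.59/2961) = √(8.16954e-05) = 0.0090385.
z = (0.4275583 − 0.41)/0.0090385 = 0.0175583/0.0090385 = 1.9426.
p-value = P(Z > 1.943) ≈ 0.0260.

z = 1.9426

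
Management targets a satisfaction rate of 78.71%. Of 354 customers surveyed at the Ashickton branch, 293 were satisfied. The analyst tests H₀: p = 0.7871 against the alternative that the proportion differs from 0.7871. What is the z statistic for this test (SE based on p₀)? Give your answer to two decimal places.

z = 1.87

p̂ = 293/354 = 0.827684.
SE = √(p₀(1−p₀)/n) = √(0.16757/354) = 0.021757.
z = (0.827684 − 0.7871)/0.021757 = 0.040584/0.021757 = 1.87.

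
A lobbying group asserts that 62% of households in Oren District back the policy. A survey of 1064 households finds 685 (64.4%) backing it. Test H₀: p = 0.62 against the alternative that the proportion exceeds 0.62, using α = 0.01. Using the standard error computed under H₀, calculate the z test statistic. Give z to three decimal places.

z = 1.599

p̂ = 685/1064 = 0.64380.
Under H₀, SE = √(0.62·0.38/1064) = √(0.000221429) = 0.01488.
z = (0.64380 − 0.62)/0.01488 = 0.02380/0.01488 = 1.599.
p-value = P(Z > 1.599) ≈ 0.0549, so at α = 0.01 we fail to reject H₀.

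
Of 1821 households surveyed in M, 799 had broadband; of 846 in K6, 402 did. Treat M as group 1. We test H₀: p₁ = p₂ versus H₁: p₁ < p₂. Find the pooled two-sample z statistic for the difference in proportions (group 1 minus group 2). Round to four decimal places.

z = -1.7587

p̂₁ = 799/1821 = 0.438770, p̂₂ = 402/846 = 0.475177.
Pooled p̂ = (799+402)/(1821+846) = 1201/2667 = 0.450319.
SE = √(p̂(1−p̂)(1/n₁+1/n₂)) = √(0.450319·0.549681·0.00173118) = √(0.000428523) = 0.020701.
z = (0.438770 − 0.475177)/0.020701 = -0.036407/0.020701 = -1.7587.
p-value = P(Z < -1.759) ≈ 0.0393.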